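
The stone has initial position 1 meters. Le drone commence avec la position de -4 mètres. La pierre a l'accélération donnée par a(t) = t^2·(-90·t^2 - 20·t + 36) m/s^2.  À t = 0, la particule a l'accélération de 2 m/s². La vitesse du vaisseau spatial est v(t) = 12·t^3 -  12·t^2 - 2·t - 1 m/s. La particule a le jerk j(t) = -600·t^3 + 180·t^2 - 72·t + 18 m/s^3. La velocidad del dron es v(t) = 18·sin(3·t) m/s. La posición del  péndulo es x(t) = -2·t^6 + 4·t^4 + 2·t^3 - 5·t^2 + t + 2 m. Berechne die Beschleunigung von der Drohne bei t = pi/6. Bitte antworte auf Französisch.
Pour résoudre ceci, nous devons prendre 1 dérivée de notre équation de la vitesse v(t) = 18·sin(3·t). En prenant d/dt de v(t), nous trouvons a(t) = 54·cos(3·t). En utilisant a(t) = 54·cos(3·t) et en substituant t = pi/6, nous trouvons a = 0.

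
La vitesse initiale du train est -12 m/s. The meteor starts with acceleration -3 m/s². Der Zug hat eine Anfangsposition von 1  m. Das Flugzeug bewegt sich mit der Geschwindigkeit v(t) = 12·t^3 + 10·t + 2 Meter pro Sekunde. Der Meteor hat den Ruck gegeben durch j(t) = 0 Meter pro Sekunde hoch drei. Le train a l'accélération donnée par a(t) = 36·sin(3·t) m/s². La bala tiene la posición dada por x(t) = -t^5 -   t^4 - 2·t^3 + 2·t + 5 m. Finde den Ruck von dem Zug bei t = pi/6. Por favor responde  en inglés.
We must differentiate our acceleration equation a(t) = 36·sin(3·t) 1 time. Differentiating acceleration, we get jerk: j(t) = 108·cos(3·t). We have jerk j(t) = 108·cos(3·t). Substituting t = pi/6: j(pi/6) = 0.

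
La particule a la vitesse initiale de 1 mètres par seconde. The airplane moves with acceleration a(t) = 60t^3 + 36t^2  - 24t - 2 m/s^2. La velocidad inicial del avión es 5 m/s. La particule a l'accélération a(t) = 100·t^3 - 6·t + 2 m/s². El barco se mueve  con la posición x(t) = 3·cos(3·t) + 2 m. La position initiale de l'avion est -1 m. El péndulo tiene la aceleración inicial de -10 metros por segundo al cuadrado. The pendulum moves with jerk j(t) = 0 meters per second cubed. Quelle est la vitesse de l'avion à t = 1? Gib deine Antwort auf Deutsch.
Ausgehend von der Beschleunigung a(t) = 60·t^3 + 36·t^2 - 24·t - 2, nehmen wir 1 Stammfunktion. Mit ∫a(t)dt und Anwendung von v(0) = 5, finden wir v(t) = 15·t^4 + 12·t^3 - 12·t^2 - 2·t + 5. Wir haben die Geschwindigkeit v(t) = 15·t^4 + 12·t^3 - 12·t^2 - 2·t + 5. Durch Einsetzen von t = 1: v(1) = 18.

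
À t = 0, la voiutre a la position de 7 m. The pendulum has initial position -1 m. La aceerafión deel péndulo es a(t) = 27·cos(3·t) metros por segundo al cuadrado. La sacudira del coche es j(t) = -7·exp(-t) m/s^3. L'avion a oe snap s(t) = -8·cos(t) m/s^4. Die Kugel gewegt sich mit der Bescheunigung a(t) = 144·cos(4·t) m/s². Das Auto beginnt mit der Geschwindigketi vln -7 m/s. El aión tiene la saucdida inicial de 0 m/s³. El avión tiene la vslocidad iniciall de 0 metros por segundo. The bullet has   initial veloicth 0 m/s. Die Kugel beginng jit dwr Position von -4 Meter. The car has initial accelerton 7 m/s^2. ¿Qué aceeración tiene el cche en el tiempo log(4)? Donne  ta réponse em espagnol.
Partiendo de la sacudida j(t) = -7·exp(-t), tomamos 1 integral. La integral de la sacudida, con a(0) = 7, da la aceleración: a(t) = 7·exp(-t). Tenemos la aceleración a(t) = 7·exp(-t). Sustituyendo t = log(4): a(log(4)) = 7/4.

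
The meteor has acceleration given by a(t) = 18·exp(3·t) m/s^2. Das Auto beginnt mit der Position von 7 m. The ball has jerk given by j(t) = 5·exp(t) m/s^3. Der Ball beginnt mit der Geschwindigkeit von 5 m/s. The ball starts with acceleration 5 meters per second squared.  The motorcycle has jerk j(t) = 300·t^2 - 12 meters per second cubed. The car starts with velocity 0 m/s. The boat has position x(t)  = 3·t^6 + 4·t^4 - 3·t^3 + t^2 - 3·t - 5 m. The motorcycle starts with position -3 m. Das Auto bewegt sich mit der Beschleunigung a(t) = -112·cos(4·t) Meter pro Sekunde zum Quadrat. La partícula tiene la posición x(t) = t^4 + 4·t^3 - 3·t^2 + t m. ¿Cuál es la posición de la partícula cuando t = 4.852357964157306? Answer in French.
Nous avons la position x(t) = t^4 + 4·t^3 - 3·t^2 + t. En substituant t = 4.852357964157306: x(4.852357964157306) = 945.603447038956.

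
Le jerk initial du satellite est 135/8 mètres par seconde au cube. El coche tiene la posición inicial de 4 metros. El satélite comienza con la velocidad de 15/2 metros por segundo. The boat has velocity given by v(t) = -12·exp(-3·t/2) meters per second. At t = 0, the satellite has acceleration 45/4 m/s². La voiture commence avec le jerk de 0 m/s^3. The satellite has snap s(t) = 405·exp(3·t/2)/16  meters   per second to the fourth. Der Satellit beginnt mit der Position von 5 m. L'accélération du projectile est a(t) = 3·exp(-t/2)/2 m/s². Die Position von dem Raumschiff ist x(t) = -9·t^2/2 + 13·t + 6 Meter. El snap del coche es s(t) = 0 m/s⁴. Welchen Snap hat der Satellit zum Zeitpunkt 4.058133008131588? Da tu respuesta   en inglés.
We have snap s(t) = 405·exp(3·t/2)/16. Substituting t = 4.058133008131588: s(4.058133008131588) = 11142.2320510942.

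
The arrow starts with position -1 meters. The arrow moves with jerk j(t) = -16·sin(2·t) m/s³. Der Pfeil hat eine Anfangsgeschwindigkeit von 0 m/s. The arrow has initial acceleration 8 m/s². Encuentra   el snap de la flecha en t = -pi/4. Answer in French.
Pour résoudre ceci, nous devons prendre 1 dérivée de notre équation du jerk j(t) = -16·sin(2·t). En prenant d/dt de j(t), nous trouvons s(t) = -32·cos(2·t). De l'équation du snap s(t) = -32·cos(2·t), nous substituons t = -pi/4 pour obtenir s = 0.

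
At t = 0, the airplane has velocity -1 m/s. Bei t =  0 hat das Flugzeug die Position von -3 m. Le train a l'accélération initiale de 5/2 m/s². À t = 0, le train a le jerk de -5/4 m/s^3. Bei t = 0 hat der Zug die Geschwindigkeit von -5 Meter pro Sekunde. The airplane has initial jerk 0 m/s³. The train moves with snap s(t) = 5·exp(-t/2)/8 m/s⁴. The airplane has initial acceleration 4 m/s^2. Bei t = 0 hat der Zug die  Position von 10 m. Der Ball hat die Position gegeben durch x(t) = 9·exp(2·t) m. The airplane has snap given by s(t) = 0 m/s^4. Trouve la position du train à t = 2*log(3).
Nous devons trouver la primitive de notre équation du snap s(t) = 5·exp(-t/2)/8 4 fois. L'intégrale du snap, avec j(0) = -5/4, donne le jerk: j(t) = -5·exp(-t/2)/4. En intégrant le jerk et en utilisant la condition initiale a(0) = 5/2, nous obtenons a(t) = 5·exp(-t/2)/2. L'intégrale de l'accélération est la vitesse. En utilisant v(0) = -5, nous obtenons v(t) = -5·exp(-t/2). L'intégrale de la vitesse, avec x(0) = 10, donne la position: x(t) = 10·exp(-t/2). De l'équation de la position x(t) = 10·exp(-t/2), nous substituons t = 2*log(3) pour obtenir x = 10/3.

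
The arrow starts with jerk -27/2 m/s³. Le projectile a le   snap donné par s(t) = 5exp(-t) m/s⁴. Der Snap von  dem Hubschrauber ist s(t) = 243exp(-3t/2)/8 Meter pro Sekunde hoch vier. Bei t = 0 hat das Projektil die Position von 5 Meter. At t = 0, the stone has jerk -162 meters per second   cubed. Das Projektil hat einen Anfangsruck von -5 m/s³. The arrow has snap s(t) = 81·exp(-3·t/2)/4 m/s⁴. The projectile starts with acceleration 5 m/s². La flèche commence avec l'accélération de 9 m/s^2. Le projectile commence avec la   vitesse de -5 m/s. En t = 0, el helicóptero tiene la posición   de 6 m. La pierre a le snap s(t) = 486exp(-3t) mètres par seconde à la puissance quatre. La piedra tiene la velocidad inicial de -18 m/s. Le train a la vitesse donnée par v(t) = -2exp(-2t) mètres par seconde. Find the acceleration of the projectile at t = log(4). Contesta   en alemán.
Um dies zu lösen, müssen wir 2 Stammfunktionen unserer Gleichung für den Snap s(t) = 5·exp(-t) finden. Durch Integration von dem Snap und Verwendung der Anfangsbedingung j(0) = -5, erhalten wir j(t) = -5·exp(-t). Mit ∫j(t)dt und Anwendung von a(0) = 5, finden wir a(t) = 5·exp(-t). Mit a(t) = 5·exp(-t) und Einsetzen von t = log(4), finden wir a = 5/4.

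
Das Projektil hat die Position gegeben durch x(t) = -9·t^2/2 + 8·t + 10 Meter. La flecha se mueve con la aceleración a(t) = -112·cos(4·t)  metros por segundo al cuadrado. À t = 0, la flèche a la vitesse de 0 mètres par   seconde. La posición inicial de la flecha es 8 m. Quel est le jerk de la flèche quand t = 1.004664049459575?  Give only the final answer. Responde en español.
La sacudida en t = 1.004664049459575 es j = -344.451337437878.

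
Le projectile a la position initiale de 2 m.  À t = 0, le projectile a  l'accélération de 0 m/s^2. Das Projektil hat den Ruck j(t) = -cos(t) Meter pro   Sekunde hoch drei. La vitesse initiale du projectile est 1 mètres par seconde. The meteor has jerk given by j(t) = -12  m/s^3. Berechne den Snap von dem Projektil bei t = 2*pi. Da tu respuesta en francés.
Nous devons dériver notre équation du jerk j(t) = -cos(t) 1 fois. La dérivée du jerk donne le snap: s(t) = sin(t). De l'équation du snap s(t) = sin(t), nous substituons t = 2*pi pour obtenir s = 0.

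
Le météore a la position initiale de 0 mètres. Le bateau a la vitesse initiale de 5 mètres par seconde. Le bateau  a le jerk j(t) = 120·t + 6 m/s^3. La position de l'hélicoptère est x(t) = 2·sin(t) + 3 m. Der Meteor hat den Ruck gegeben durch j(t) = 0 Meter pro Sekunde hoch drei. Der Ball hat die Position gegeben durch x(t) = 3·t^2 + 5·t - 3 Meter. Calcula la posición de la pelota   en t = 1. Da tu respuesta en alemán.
Mit x(t) = 3·t^2 + 5·t - 3 und Einsetzen von t = 1, finden wir x = 5.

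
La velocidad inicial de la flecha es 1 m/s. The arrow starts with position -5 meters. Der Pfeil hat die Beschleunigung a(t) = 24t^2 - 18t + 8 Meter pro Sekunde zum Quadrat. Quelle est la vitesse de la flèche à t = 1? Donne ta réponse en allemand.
Wir müssen unsere Gleichung für die Beschleunigung a(t) = 24·t^2 - 18·t + 8 1-mal integrieren. Die Stammfunktion von der Beschleunigung, mit v(0) = 1, ergibt die Geschwindigkeit: v(t) = 8·t^3 - 9·t^2 + 8·t + 1. Aus der Gleichung für die Geschwindigkeit v(t) = 8·t^3 - 9·t^2 + 8·t + 1, setzen wir t = 1 ein und erhalten v = 8.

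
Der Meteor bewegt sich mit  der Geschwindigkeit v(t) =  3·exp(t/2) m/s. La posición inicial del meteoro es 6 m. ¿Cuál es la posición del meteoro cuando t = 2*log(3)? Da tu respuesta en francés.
Pour résoudre ceci, nous devons prendre 1 primitive de notre équation de la vitesse v(t) = 3·exp(t/2). En intégrant la vitesse et en utilisant la condition initiale x(0) = 6, nous obtenons x(t) = 6·exp(t/2). De l'équation de la position x(t) = 6·exp(t/2), nous substituons t = 2*log(3) pour obtenir x = 18.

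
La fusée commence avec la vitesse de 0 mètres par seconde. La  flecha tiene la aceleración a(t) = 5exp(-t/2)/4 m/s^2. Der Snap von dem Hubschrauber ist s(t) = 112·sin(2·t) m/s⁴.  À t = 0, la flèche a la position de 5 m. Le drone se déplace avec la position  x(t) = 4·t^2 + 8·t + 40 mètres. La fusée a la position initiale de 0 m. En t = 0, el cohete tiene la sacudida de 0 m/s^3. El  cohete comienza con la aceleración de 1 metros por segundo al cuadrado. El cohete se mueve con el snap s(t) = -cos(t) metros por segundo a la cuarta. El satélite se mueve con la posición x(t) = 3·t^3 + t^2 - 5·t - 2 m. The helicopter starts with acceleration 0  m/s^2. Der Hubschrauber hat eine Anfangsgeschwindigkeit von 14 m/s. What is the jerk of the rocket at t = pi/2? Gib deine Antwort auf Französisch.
Nous devons trouver l'intégrale de notre équation du snap s(t) = -cos(t) 1 fois. En prenant ∫s(t)dt et en appliquant j(0) = 0, nous trouvons j(t) = -sin(t). En utilisant j(t) = -sin(t) et en substituant t = pi/2, nous trouvons j = -1.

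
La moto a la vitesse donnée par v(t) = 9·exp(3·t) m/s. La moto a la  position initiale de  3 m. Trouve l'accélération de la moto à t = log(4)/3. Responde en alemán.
Um dies zu lösen, müssen wir 1 Ableitung unserer Gleichung für die Geschwindigkeit v(t) = 9·exp(3·t) nehmen. Durch Ableiten von der Geschwindigkeit erhalten wir die Beschleunigung: a(t) = 27·exp(3·t). Mit a(t) = 27·exp(3·t) und Einsetzen von t = log(4)/3, finden wir a = 108.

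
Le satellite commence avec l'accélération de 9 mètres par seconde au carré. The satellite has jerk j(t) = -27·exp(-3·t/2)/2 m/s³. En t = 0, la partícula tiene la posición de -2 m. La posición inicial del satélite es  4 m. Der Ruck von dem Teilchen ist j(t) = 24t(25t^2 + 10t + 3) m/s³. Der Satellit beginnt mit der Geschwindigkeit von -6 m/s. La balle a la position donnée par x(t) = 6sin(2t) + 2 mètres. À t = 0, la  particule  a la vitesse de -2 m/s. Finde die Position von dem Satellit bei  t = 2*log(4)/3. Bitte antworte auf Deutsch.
Um dies zu lösen, müssen wir 3 Integrale unserer Gleichung für den Ruck j(t) = -27·exp(-3·t/2)/2 finden. Das Integral von dem Ruck ist die Beschleunigung. Mit a(0) = 9 erhalten wir a(t) = 9·exp(-3·t/2). Mit ∫a(t)dt und Anwendung von v(0) = -6, finden wir v(t) = -6·exp(-3·t/2). Die Stammfunktion von der Geschwindigkeit ist die Position. Mit x(0) = 4 erhalten wir x(t) = 4·exp(-3·t/2). Mit x(t) = 4·exp(-3·t/2) und Einsetzen von t = 2*log(4)/3, finden wir x = 1.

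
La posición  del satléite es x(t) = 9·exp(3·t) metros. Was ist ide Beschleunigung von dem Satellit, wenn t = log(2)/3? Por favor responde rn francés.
En partant de la position x(t) = 9·exp(3·t), nous prenons 2 dérivées. En prenant d/dt de x(t), nous trouvons v(t) = 27·exp(3·t). En dérivant la vitesse, nous obtenons l'accélération: a(t) = 81·exp(3·t). Nous avons l'accélération a(t) = 81·exp(3·t). En substituant t = log(2)/3: a(log(2)/3) = 162.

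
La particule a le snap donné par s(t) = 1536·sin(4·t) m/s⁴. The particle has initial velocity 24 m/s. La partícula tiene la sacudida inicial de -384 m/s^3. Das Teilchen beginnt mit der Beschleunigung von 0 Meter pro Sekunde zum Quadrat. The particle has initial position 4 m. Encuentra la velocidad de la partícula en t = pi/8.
Para resolver esto, necesitamos tomar 3 integrales de nuestra ecuación del snap s(t) = 1536·sin(4·t). Integrando el snap y usando la condición inicial j(0) = -384, obtenemos j(t) = -384·cos(4·t). La antiderivada de la sacudida, con a(0) = 0, da la aceleración: a(t) = -96·sin(4·t). Integrando la aceleración y usando la condición inicial v(0) = 24, obtenemos v(t) = 24·cos(4·t). Usando v(t) = 24·cos(4·t) y sustituyendo t = pi/8, encontramos v = 0.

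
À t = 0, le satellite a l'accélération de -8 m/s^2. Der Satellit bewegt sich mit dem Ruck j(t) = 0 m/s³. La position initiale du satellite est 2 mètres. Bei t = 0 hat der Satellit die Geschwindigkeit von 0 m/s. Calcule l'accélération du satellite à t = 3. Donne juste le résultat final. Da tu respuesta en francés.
a(3) = -8.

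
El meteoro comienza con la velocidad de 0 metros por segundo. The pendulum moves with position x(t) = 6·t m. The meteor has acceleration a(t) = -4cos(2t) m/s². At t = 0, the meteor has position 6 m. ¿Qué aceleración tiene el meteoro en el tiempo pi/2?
De la ecuación de la aceleración a(t) = -4·cos(2·t), sustituimos t = pi/2 para obtener a = 4.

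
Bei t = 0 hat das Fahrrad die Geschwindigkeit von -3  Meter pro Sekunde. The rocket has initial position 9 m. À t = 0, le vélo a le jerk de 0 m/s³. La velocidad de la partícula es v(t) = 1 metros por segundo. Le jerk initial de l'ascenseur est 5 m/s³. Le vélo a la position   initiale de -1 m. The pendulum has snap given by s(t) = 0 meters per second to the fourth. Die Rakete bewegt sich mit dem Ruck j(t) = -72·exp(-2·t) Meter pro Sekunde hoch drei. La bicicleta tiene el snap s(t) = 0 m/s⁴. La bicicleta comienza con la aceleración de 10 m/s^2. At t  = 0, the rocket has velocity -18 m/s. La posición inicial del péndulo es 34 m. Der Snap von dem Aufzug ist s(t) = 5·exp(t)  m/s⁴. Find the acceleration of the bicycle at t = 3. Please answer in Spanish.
Partiendo del snap s(t) = 0, tomamos 2 integrales. La antiderivada del snap es la sacudida. Usando j(0) = 0, obtenemos j(t) = 0. Integrando la sacudida y usando la condición inicial a(0) = 10, obtenemos a(t) = 10. De la ecuación de la aceleración a(t) = 10, sustituimos t = 3 para obtener a = 10.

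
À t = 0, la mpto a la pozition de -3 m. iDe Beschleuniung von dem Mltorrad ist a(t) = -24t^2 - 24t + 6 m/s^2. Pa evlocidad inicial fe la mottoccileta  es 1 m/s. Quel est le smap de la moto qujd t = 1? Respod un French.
Nous devons dériver notre équation de l'accélération a(t) = -24·t^2 - 24·t + 6 2 fois. En dérivant l'accélération, nous obtenons le jerk: j(t) = -48·t - 24. La dérivée du jerk donne le snap: s(t) = -48. De l'équation du snap s(t) = -48, nous substituons t = 1 pour obtenir s = -48.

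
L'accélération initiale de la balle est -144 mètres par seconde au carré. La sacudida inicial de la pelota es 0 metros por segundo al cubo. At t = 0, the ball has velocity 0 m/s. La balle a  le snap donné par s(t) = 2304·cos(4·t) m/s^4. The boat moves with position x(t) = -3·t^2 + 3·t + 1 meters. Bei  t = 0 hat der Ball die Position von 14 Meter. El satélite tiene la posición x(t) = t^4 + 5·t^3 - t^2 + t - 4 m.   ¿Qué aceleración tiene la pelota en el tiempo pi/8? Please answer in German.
Wir müssen unsere Gleichung für den Snap s(t) = 2304·cos(4·t) 2-mal integrieren. Die Stammfunktion von dem Snap ist der Ruck. Mit j(0) = 0 erhalten wir j(t) = 576·sin(4·t). Mit ∫j(t)dt und Anwendung von a(0) = -144, finden wir a(t) = -144·cos(4·t). Mit a(t) = -144·cos(4·t) und Einsetzen von t = pi/8, finden wir a = 0.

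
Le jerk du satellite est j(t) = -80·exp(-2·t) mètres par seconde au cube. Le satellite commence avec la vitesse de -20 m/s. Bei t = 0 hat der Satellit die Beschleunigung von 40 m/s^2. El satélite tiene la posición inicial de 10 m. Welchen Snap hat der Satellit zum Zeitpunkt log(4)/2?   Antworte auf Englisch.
To solve this, we need to take 1 derivative of our jerk equation j(t) = -80·exp(-2·t). Taking d/dt of j(t), we find s(t) = 160·exp(-2·t). Using s(t) = 160·exp(-2·t) and substituting t = log(4)/2, we find s = 40.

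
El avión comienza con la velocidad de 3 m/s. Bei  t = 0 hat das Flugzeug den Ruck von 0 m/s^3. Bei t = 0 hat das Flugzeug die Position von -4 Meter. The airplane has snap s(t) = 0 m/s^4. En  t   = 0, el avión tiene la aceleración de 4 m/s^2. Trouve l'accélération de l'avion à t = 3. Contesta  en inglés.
We need to integrate our snap equation s(t) = 0 2 times. Finding the antiderivative of s(t) and using j(0) = 0: j(t) = 0. Taking ∫j(t)dt and applying a(0) = 4, we find a(t) = 4. From the given acceleration equation a(t) = 4, we substitute t = 3 to get a = 4.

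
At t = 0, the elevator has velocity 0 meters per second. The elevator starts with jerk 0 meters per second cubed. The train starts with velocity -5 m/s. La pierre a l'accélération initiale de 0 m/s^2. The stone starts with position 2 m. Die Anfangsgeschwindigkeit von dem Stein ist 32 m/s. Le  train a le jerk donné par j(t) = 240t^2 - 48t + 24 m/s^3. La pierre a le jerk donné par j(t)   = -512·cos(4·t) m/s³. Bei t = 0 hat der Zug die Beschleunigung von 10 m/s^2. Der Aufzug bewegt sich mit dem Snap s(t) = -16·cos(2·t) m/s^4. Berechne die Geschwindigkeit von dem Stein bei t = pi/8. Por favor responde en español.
Partiendo de la sacudida j(t) = -512·cos(4·t), tomamos 2 antiderivadas. Integrando la sacudida y usando la condición inicial a(0) = 0, obtenemos a(t) = -128·sin(4·t). La integral de la aceleración es la velocidad. Usando v(0) = 32, obtenemos v(t) = 32·cos(4·t). Usando v(t) = 32·cos(4·t) y sustituyendo t = pi/8, encontramos v = 0.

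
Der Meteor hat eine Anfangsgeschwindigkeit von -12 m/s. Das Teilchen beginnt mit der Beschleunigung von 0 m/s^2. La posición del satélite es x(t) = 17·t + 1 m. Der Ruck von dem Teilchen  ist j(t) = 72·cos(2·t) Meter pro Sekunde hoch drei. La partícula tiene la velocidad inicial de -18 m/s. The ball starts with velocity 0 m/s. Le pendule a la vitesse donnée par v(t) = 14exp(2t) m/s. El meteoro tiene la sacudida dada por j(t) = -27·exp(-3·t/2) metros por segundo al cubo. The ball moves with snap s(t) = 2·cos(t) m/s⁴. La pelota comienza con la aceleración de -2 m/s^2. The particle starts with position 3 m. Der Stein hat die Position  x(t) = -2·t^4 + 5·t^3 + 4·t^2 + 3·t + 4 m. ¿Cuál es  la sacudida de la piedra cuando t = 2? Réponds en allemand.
Um dies zu lösen, müssen wir 3 Ableitungen unserer Gleichung für die Position x(t) = -2·t^4 + 5·t^3 + 4·t^2 + 3·t + 4 nehmen. Durch Ableiten von der Position erhalten wir die Geschwindigkeit: v(t) = -8·t^3 + 15·t^2 + 8·t + 3. Die Ableitung von der Geschwindigkeit ergibt die Beschleunigung: a(t) = -24·t^2 + 30·t + 8. Mit d/dt von a(t) finden wir j(t) = 30 - 48·t. Wir haben den Ruck j(t) = 30 - 48·t. Durch Einsetzen von t = 2: j(2) = -66.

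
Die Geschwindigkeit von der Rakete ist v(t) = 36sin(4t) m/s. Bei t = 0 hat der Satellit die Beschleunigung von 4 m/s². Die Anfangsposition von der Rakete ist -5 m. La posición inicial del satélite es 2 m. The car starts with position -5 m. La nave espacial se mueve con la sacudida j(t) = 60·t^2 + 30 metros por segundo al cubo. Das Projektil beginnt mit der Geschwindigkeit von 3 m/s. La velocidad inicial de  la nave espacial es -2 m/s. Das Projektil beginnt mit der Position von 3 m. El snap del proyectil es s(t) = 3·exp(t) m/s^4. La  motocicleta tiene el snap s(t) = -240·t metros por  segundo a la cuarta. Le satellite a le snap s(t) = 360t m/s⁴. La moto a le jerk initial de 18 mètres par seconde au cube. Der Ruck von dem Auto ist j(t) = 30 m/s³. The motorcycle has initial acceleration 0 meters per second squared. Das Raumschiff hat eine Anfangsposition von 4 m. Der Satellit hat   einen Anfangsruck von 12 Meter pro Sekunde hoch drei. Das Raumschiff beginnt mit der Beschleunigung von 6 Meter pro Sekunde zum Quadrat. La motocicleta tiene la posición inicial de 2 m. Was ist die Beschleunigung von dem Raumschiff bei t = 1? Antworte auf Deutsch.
Ausgehend von dem Ruck j(t) = 60·t^2 + 30, nehmen wir 1 Stammfunktion. Durch Integration von dem Ruck und Verwendung der Anfangsbedingung a(0) = 6, erhalten wir a(t) = 20·t^3 + 30·t + 6. Mit a(t) = 20·t^3 + 30·t + 6 und Einsetzen von t = 1, finden wir a = 56.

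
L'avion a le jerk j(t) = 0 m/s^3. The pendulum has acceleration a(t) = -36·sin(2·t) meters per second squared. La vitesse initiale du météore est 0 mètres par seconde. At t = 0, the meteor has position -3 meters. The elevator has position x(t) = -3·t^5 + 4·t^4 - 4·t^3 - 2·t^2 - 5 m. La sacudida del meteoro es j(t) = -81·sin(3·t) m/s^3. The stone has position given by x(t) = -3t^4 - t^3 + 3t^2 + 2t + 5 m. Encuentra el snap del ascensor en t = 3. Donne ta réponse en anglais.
We must differentiate our position equation x(t) = -3·t^5 + 4·t^4 - 4·t^3 - 2·t^2 - 5 4 times. Differentiating position, we get velocity: v(t) = -15·t^4 + 16·t^3 - 12·t^2 - 4·t. The derivative of velocity gives acceleration: a(t) = -60·t^3 + 48·t^2 - 24·t - 4. The derivative of acceleration gives jerk: j(t) = -180·t^2 + 96·t - 24. Taking d/dt of j(t), we find s(t) = 96 - 360·t. From the given snap equation s(t) = 96 - 360·t, we substitute t = 3 to get s = -984.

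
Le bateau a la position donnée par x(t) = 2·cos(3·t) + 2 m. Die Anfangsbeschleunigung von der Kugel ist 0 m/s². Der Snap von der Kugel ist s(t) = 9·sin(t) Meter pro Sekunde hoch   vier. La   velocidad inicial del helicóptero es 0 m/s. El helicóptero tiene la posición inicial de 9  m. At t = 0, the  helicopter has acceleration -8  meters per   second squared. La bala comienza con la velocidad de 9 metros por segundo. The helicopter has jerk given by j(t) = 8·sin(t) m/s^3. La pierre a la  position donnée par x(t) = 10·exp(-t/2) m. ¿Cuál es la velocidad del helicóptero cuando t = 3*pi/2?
Partiendo de la sacudida j(t) = 8·sin(t), tomamos 2 integrales. Integrando la sacudida y usando la condición inicial a(0) = -8, obtenemos a(t) = -8·cos(t). Integrando la aceleración y usando la condición inicial v(0) = 0, obtenemos v(t) = -8·sin(t). Usando v(t) = -8·sin(t) y sustituyendo t = 3*pi/2, encontramos v = 8.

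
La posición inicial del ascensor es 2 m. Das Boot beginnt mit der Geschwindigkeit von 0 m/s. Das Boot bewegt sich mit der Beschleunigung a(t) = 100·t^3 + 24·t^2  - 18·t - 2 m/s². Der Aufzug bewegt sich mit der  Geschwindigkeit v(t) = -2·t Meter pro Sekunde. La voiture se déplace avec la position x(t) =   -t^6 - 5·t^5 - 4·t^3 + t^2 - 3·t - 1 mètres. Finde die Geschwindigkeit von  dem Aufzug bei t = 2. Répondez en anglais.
From the given velocity equation v(t) = -2·t, we substitute t = 2 to get v = -4.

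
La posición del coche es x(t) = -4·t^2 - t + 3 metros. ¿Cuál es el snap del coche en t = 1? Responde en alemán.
Um dies zu lösen, müssen wir 4 Ableitungen unserer Gleichung für die Position x(t) = -4·t^2 - t + 3 nehmen. Durch Ableiten von der Position erhalten wir die Geschwindigkeit: v(t) = -8·t - 1. Mit d/dt von v(t) finden wir a(t) = -8. Mit d/dt von a(t) finden wir j(t) = 0. Durch Ableiten von dem Ruck erhalten wir den Snap: s(t) = 0. Aus der Gleichung für den Snap s(t) = 0, setzen wir t = 1 ein und erhalten s = 0.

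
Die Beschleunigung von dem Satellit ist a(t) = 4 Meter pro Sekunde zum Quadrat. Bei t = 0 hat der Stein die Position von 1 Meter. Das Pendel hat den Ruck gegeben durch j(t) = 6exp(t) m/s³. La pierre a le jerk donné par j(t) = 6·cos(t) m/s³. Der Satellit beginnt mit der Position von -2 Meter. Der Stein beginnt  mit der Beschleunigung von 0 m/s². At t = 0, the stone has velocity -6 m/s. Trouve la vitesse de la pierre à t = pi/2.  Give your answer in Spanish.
Necesitamos integrar nuestra ecuación de la sacudida j(t) = 6·cos(t) 2 veces. La antiderivada de la sacudida, con a(0) = 0, da la aceleración: a(t) = 6·sin(t). Integrando la aceleración y usando la condición inicial v(0) = -6, obtenemos v(t) = -6·cos(t). Tenemos la velocidad v(t) = -6·cos(t). Sustituyendo t = pi/2: v(pi/2) = 0.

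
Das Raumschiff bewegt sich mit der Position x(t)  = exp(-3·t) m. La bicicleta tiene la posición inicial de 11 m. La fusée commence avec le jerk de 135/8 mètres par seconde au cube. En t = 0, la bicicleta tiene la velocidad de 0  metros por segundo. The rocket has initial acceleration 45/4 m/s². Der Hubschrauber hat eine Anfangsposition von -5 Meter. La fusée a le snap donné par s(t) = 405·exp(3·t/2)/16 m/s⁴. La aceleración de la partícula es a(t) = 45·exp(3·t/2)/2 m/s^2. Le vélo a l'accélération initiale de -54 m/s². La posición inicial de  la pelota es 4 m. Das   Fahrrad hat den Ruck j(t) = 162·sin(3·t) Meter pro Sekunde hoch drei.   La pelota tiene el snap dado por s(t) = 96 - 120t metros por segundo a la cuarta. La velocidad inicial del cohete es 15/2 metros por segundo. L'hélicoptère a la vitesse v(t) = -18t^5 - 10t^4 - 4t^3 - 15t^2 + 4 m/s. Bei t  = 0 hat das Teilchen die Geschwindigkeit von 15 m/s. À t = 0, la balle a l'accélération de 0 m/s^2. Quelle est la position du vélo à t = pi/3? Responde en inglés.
Starting from jerk j(t) = 162·sin(3·t), we take 3 integrals. Integrating jerk and using the initial condition a(0) = -54, we get a(t) = -54·cos(3·t). The integral of acceleration, with v(0) = 0, gives velocity: v(t) = -18·sin(3·t). The integral of velocity, with x(0) = 11, gives position: x(t) = 6·cos(3·t) + 5. From the given position equation x(t) = 6·cos(3·t) + 5, we substitute t = pi/3 to get x = -1.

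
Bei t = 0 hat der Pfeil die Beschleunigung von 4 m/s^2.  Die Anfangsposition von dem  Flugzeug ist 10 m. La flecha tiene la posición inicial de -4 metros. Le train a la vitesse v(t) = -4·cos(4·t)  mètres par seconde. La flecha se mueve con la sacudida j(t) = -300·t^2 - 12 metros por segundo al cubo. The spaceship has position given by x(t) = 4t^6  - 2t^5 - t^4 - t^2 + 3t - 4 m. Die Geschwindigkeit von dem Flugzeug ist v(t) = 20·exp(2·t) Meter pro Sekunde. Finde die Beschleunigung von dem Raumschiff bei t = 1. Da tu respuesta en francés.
Pour résoudre ceci, nous devons prendre 2 dérivées de notre équation de la position x(t) = 4·t^6 - 2·t^5 - t^4 - t^2 + 3·t - 4. En prenant d/dt de x(t), nous trouvons v(t) = 24·t^5 - 10·t^4 - 4·t^3 - 2·t + 3. En prenant d/dt de v(t), nous trouvons a(t) = 120·t^4 - 40·t^3 - 12·t^2 - 2. De l'équation de l'accélération a(t) = 120·t^4 - 40·t^3 - 12·t^2 - 2, nous substituons t = 1 pour obtenir a = 66.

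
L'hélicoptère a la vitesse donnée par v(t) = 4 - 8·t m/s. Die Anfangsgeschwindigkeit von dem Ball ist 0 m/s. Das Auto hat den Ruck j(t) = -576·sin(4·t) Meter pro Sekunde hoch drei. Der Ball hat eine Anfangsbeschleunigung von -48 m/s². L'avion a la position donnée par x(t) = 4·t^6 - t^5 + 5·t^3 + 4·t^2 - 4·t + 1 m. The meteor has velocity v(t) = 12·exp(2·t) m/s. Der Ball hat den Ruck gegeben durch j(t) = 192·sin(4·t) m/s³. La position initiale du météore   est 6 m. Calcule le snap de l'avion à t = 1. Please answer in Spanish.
Debemos derivar nuestra ecuación de la posición x(t) = 4·t^6 - t^5 + 5·t^3 + 4·t^2 - 4·t + 1 4 veces. Derivando la posición, obtenemos la velocidad: v(t) = 24·t^5 - 5·t^4 + 15·t^2 + 8·t - 4. La derivada de la velocidad da la aceleración: a(t) = 120·t^4 - 20·t^3 + 30·t + 8. Tomando d/dt de a(t), encontramos j(t) = 480·t^3 - 60·t^2 + 30. La derivada de la sacudida da el snap: s(t) = 1440·t^2 - 120·t. De la ecuación del snap s(t) = 1440·t^2 - 120·t, sustituimos t = 1 para obtener s = 1320.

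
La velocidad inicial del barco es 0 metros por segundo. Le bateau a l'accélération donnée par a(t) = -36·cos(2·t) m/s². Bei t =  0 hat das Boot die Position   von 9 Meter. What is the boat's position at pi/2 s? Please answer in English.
We need to integrate our acceleration equation a(t) = -36·cos(2·t) 2 times. The integral of acceleration is velocity. Using v(0) = 0, we get v(t) = -18·sin(2·t). The antiderivative of velocity is position. Using x(0) = 9, we get x(t) = 9·cos(2·t). We have position x(t) = 9·cos(2·t). Substituting t = pi/2: x(pi/2) = -9.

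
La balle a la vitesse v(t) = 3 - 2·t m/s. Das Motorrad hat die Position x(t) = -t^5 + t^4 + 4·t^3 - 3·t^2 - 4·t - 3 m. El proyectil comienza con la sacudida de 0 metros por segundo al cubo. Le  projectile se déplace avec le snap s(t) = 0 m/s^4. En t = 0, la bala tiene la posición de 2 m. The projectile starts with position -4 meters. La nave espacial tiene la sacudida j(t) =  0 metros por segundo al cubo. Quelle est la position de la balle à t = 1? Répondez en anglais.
We need to integrate our velocity equation v(t) = 3 - 2·t 1 time. The integral of velocity is position. Using x(0) = 2, we get x(t) = -t^2 + 3·t + 2. We have position x(t) = -t^2 + 3·t + 2. Substituting t = 1: x(1) = 4.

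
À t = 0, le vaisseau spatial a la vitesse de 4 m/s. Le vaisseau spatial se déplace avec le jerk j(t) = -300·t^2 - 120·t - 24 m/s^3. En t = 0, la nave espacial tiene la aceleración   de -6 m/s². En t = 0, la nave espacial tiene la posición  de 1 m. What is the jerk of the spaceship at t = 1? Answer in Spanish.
De la ecuación de la sacudida j(t) = -300·t^2 - 120·t - 24, sustituimos t = 1 para obtener j = -444.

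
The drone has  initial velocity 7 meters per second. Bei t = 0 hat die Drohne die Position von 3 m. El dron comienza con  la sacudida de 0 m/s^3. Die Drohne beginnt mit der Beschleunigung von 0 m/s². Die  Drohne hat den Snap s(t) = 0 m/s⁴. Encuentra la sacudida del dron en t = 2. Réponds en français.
Nous devons intégrer notre équation du snap s(t) = 0 1 fois. L'intégrale du snap, avec j(0) = 0, donne le jerk: j(t) = 0. Nous avons le jerk j(t) = 0. En substituant t = 2: j(2) = 0.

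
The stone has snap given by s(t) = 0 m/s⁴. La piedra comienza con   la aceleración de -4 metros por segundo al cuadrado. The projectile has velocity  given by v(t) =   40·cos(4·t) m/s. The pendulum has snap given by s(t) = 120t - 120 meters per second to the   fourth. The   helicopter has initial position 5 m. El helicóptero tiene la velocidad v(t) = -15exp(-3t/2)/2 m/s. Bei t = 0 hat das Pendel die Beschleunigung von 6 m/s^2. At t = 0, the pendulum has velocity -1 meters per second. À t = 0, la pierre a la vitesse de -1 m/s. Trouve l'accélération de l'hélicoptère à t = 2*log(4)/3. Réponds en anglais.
Starting from velocity v(t) = -15·exp(-3·t/2)/2, we take 1 derivative. The derivative of velocity gives acceleration: a(t) = 45·exp(-3·t/2)/4. Using a(t) = 45·exp(-3·t/2)/4 and substituting t = 2*log(4)/3, we find a = 45/16.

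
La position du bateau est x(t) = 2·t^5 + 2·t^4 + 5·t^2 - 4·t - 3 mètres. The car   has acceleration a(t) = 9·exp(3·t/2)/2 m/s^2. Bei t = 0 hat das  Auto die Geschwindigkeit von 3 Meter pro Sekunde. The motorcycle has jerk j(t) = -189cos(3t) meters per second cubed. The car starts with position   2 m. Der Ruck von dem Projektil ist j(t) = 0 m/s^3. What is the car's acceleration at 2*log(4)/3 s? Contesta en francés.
De l'équation de l'accélération a(t) = 9·exp(3·t/2)/2, nous substituons t = 2*log(4)/3 pour obtenir a = 18.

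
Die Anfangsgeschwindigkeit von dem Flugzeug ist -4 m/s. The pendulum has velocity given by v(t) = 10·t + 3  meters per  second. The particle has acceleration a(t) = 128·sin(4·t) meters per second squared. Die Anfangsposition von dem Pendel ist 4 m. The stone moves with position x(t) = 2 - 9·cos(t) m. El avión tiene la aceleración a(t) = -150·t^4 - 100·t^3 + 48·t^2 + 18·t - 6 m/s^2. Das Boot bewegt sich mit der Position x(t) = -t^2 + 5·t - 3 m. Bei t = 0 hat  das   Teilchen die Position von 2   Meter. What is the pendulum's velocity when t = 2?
Using v(t) = 10·t + 3 and substituting t = 2, we find v = 23.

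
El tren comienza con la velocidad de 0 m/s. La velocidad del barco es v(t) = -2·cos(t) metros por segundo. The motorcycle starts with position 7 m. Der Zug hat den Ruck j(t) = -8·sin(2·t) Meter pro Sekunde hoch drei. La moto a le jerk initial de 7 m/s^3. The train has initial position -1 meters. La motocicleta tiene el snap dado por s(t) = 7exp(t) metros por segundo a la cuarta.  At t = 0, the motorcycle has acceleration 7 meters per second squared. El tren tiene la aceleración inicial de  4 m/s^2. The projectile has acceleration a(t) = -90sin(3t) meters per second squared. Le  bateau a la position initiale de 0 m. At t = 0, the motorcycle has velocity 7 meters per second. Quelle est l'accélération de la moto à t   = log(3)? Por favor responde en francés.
Pour résoudre ceci, nous devons prendre 2 intégrales de notre équation du snap s(t) = 7·exp(t). En prenant ∫s(t)dt et en appliquant j(0) = 7, nous trouvons j(t) = 7·exp(t). En intégrant le jerk et en utilisant la condition initiale a(0) = 7, nous obtenons a(t) = 7·exp(t). Nous avons l'accélération a(t) = 7·exp(t). En substituant t = log(3): a(log(3)) = 21.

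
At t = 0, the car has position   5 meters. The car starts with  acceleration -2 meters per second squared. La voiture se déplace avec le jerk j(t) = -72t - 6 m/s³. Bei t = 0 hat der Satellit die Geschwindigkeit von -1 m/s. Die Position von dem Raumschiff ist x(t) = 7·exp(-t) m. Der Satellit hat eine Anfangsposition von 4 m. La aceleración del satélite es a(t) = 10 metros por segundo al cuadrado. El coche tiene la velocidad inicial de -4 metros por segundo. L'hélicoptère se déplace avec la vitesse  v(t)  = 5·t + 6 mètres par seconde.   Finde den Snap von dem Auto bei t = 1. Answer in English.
Starting from jerk j(t) = -72·t - 6, we take 1 derivative. Taking d/dt of j(t), we find s(t) = -72. We have snap s(t) = -72. Substituting t = 1: s(1) = -72.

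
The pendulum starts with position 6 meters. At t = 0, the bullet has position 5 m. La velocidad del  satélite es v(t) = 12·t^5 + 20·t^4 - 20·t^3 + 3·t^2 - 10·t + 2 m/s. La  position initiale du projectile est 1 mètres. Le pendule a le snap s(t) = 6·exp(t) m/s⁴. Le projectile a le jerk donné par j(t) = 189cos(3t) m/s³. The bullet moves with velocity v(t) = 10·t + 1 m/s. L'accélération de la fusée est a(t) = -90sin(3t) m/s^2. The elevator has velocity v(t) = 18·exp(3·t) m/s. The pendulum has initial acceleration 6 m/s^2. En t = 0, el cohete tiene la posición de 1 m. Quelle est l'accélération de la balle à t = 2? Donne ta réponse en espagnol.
Debemos derivar nuestra ecuación de la velocidad v(t) = 10·t + 1 1 vez. Tomando d/dt de v(t), encontramos a(t) = 10. De la ecuación de la aceleración a(t) = 10, sustituimos t = 2 para obtener a = 10.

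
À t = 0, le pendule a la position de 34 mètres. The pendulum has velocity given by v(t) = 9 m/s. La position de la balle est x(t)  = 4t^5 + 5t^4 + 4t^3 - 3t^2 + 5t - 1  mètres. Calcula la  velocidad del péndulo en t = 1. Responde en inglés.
From the given velocity equation v(t) = 9, we substitute t = 1 to get v = 9.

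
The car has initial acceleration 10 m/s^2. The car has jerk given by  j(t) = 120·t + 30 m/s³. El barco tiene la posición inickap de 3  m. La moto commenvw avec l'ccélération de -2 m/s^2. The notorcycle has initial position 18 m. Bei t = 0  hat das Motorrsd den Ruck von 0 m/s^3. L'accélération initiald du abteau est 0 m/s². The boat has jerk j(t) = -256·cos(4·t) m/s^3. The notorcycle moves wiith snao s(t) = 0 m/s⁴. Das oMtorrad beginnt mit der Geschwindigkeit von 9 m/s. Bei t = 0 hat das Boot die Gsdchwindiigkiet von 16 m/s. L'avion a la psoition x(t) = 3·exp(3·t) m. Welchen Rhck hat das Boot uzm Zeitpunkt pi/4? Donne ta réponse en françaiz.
Nous avons le jerk j(t) = -256·cos(4·t). En substituant t = pi/4: j(pi/4) = 256.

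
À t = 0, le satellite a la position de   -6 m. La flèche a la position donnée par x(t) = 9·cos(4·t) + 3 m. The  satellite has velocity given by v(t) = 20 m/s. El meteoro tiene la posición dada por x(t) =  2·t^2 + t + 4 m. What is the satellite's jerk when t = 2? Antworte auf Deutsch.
Wir müssen unsere Gleichung für die Geschwindigkeit v(t) = 20 2-mal ableiten. Mit d/dt von v(t) finden wir a(t) = 0. Durch Ableiten von der Beschleunigung erhalten wir den Ruck: j(t) = 0. Aus der Gleichung für den Ruck j(t) = 0, setzen wir t = 2 ein und erhalten j = 0.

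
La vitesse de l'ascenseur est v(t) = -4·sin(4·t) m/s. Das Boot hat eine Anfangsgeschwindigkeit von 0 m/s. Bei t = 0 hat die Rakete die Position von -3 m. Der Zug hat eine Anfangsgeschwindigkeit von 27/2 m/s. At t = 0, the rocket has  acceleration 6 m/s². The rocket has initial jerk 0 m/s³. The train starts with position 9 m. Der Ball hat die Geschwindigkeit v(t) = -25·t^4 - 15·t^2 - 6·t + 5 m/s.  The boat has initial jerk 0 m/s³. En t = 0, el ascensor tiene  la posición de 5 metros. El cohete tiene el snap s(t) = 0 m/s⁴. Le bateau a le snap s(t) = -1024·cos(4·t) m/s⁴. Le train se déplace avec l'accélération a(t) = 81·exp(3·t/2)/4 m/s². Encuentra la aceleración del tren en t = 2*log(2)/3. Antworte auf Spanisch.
Usando a(t) = 81·exp(3·t/2)/4 y sustituyendo t = 2*log(2)/3, encontramos a = 81/2.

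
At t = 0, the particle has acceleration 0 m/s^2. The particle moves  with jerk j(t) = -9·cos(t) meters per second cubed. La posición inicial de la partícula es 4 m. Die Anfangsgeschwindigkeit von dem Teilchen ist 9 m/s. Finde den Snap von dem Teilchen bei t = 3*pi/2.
Um dies zu lösen, müssen wir 1 Ableitung unserer Gleichung für den Ruck j(t) = -9·cos(t) nehmen. Mit d/dt von j(t) finden wir s(t) = 9·sin(t). Wir haben den Snap s(t) = 9·sin(t). Durch Einsetzen von t = 3*pi/2: s(3*pi/2) = -9.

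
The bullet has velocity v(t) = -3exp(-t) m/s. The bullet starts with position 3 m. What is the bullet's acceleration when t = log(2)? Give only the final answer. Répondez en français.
La réponse est 3/2.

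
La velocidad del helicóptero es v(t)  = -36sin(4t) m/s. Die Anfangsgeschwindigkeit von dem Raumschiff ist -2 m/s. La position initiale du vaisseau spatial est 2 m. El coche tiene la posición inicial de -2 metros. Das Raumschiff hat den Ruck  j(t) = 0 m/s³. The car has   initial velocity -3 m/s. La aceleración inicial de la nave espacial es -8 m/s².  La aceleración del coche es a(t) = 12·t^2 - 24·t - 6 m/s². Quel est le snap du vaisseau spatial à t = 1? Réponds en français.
Pour résoudre ceci, nous devons prendre 1 dérivée de notre équation du jerk j(t) = 0. En prenant d/dt de j(t), nous trouvons s(t) = 0. De l'équation du snap s(t) = 0, nous substituons t = 1 pour obtenir s = 0.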